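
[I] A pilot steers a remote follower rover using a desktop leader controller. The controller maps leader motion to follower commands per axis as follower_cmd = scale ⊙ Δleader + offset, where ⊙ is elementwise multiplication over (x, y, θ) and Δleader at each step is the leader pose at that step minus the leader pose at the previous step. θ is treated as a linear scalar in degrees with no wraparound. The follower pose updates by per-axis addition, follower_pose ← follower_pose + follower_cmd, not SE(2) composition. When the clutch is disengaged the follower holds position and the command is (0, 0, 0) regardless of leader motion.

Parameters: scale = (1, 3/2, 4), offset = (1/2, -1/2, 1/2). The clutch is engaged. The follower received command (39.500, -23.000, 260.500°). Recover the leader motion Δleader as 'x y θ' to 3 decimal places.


axis x: (39.500 − 1/2) / (1) = 39.000
axis y: (-23.000 − -1/2) / (3/2) = -15.000
axis θ: (260.500 − 1/2) / (4) = 65.000

39.000 -15.000 65.000


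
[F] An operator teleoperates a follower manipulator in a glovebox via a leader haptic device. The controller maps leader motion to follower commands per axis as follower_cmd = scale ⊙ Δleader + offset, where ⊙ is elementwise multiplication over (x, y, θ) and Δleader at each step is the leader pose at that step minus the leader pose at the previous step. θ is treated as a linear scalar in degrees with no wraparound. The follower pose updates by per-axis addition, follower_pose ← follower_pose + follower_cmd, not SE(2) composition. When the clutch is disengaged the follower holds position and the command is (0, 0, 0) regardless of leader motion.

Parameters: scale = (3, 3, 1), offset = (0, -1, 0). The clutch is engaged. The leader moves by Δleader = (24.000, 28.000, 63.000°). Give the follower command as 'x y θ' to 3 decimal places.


axis x: 3·24.000 + 0 = 72.000
axis y: 3·28.000 + -1 = 83.000
axis θ: 1·63.000 + 0 = 63.000

72.000 83.000 63.000


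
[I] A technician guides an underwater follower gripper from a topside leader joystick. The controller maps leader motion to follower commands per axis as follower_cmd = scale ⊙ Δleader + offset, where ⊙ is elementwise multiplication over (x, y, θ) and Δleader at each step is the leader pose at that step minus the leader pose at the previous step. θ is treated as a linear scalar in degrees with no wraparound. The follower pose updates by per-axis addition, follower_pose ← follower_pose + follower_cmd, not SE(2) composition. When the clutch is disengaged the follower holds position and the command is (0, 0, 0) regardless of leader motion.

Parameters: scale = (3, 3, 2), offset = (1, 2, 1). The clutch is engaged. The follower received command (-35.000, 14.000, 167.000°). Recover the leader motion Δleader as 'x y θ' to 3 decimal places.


axis x: (-35.000 − 1) / (3) = -12.000
axis y: (14.000 − 2) / (3) = 4.000
axis θ: (167.000 − 1) / (2) = 83.000

-12.000 4.000 83.000


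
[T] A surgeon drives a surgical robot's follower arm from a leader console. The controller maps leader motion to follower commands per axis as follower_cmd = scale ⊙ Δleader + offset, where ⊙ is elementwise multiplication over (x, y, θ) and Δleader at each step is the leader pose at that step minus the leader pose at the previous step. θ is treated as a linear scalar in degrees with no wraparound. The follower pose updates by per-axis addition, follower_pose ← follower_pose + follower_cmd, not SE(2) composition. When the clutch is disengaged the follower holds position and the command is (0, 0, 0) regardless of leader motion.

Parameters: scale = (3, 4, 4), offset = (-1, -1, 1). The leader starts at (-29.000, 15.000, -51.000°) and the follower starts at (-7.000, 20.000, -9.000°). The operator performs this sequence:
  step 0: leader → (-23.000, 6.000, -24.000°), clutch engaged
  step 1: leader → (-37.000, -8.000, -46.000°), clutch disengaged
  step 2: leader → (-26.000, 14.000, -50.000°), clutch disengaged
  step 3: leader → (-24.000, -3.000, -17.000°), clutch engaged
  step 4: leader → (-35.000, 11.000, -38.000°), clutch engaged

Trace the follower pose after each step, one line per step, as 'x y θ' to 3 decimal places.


10.000 -17.000 100.000
10.000 -17.000 100.000
10.000 -17.000 100.000
15.000 -86.000 233.000
-19.000 -31.000 150.000

step 0: Δleader=(6.000, -9.000, 27.000°), engaged; cmd=(17.000, -37.000, 109.000°) → follower=(10.000, -17.000, 100.000°)
step 1: Δleader=(-14.000, -14.000, -22.000°), disengaged; cmd=(0,0,0) → follower holds at (10.000, -17.000, 100.000°)
step 2: Δleader=(11.000, 22.000, -4.000°), disengaged; cmd=(0,0,0) → follower holds at (10.000, -17.000, 100.000°)
step 3: Δleader=(2.000, -17.000, 33.000°), engaged; cmd=(5.000, -69.000, 133.000°) → follower=(15.000, -86.000, 233.000°)
step 4: Δleader=(-11.000, 14.000, -21.000°), engaged; cmd=(-34.000, 55.000, -83.000°) → follower=(-19.000, -31.000, 150.000°)


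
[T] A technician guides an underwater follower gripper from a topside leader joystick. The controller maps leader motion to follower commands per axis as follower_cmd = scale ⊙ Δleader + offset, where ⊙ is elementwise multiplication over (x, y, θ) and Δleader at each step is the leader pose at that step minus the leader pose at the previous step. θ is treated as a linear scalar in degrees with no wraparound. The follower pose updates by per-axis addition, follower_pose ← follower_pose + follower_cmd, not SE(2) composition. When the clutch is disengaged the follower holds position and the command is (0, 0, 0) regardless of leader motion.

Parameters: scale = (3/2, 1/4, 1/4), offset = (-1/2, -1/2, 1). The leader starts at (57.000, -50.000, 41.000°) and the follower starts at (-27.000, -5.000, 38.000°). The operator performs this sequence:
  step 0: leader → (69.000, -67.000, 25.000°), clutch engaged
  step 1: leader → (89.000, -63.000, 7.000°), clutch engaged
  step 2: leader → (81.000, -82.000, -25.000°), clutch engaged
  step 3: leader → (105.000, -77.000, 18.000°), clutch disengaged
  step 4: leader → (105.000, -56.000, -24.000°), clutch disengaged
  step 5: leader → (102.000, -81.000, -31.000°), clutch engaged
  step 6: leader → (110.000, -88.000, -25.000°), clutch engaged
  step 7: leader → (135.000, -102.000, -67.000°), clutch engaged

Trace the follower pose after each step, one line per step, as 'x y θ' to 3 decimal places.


step 0: Δleader=(12.000, -17.000, -16.000°), engaged; cmd=(17.500, -4.750, -3.000°) → follower=(-9.500, -9.750, 35.000°)
step 1: Δleader=(20.000, 4.000, -18.000°), engaged; cmd=(29.500, 0.500, -3.500°) → follower=(20.000, -9.250, 31.500°)
step 2: Δleader=(-8.000, -19.000, -32.000°), engaged; cmd=(-12.500, -5.250, -7.000°) → follower=(7.500, -14.500, 24.500°)
step 3: Δleader=(24.000, 5.000, 43.000°), disengaged; cmd=(0,0,0) → follower holds at (7.500, -14.500, 24.500°)
step 4: Δleader=(0.000, 21.000, -42.000°), disengaged; cmd=(0,0,0) → follower holds at (7.500, -14.500, 24.500°)
step 5: Δleader=(-3.000, -25.000, -7.000°), engaged; cmd=(-5.000, -6.750, -0.750°) → follower=(2.500, -21.250, 23.750°)
step 6: Δleader=(8.000, -7.000, 6.000°), engaged; cmd=(11.500, -2.250, 2.500°) → follower=(14.000, -23.500, 26.250°)
step 7: Δleader=(25.000, -14.000, -42.000°), engaged; cmd=(37.000, -4.000, -9.500°) → follower=(51.000, -27.500, 16.750°)

-9.500 -9.750 35.000
20.000 -9.250 31.500
7.500 -14.500 24.500
7.500 -14.500 24.500
7.500 -14.500 24.500
2.500 -21.250 23.750
14.000 -23.500 26.250
51.000 -27.500 16.750


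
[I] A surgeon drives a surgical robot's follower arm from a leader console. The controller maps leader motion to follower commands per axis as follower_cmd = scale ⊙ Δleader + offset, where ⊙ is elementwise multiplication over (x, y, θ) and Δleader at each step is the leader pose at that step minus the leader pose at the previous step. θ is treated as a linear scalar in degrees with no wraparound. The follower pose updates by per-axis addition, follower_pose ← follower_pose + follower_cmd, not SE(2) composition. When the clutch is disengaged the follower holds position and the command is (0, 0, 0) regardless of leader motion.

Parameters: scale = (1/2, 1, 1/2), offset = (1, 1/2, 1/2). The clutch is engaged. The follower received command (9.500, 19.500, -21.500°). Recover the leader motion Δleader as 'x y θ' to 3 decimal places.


17.000 19.000 -44.000

axis x: (9.500 − 1) / (1/2) = 17.000
axis y: (19.500 − 1/2) / (1) = 19.000
axis θ: (-21.500 − 1/2) / (1/2) = -44.000


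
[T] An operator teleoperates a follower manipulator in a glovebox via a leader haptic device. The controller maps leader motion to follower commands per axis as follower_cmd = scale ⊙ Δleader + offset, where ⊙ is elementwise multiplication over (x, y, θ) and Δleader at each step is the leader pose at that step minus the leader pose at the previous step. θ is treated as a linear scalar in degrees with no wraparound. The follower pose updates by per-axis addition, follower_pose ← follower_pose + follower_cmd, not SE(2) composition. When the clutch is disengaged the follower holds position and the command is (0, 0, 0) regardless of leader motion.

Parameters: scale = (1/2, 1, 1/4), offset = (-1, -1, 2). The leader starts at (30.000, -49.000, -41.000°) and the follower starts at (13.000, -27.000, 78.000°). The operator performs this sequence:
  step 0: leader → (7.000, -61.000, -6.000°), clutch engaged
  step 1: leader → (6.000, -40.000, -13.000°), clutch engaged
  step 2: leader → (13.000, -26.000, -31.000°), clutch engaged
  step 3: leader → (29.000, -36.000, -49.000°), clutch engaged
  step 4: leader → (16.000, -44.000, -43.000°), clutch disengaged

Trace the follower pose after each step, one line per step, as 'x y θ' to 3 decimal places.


step 0: Δleader=(-23.000, -12.000, 35.000°), engaged; cmd=(-12.500, -13.000, 10.750°) → follower=(0.500, -40.000, 88.750°)
step 1: Δleader=(-1.000, 21.000, -7.000°), engaged; cmd=(-1.500, 20.000, 0.250°) → follower=(-1.000, -20.000, 89.000°)
step 2: Δleader=(7.000, 14.000, -18.000°), engaged; cmd=(2.500, 13.000, -2.500°) → follower=(1.500, -7.000, 86.500°)
step 3: Δleader=(16.000, -10.000, -18.000°), engaged; cmd=(7.000, -11.000, -2.500°) → follower=(8.500, -18.000, 84.000°)
step 4: Δleader=(-13.000, -8.000, 6.000°), disengaged; cmd=(0,0,0) → follower holds at (8.500, -18.000, 84.000°)

0.500 -40.000 88.750
-1.000 -20.000 89.000
1.500 -7.000 86.500
8.500 -18.000 84.000
8.500 -18.000 84.000


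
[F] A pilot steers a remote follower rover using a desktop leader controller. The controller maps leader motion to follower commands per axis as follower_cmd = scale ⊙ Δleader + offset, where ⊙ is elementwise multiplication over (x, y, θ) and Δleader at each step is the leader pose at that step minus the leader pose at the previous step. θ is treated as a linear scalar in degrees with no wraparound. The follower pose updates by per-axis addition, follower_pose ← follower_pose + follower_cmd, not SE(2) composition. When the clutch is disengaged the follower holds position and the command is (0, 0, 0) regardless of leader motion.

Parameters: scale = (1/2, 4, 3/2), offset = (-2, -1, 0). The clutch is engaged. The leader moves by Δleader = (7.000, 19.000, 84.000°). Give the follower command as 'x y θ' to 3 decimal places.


axis x: 1/2·7.000 + -2 = 1.500
axis y: 4·19.000 + -1 = 75.000
axis θ: 3/2·84.000 + 0 = 126.000

1.500 75.000 126.000


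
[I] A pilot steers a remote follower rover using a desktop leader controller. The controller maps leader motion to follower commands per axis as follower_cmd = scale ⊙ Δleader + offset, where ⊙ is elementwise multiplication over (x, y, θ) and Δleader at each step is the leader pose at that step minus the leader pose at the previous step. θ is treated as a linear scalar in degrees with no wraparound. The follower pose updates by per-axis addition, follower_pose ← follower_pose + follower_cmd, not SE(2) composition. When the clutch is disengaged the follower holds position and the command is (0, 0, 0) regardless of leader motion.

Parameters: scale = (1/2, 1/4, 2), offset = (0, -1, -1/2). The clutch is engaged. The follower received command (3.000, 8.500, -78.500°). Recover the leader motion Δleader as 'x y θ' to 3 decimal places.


6.000 38.000 -39.000

axis x: (3.000 − 0) / (1/2) = 6.000
axis y: (8.500 − -1) / (1/4) = 38.000
axis θ: (-78.500 − -1/2) / (2) = -39.000


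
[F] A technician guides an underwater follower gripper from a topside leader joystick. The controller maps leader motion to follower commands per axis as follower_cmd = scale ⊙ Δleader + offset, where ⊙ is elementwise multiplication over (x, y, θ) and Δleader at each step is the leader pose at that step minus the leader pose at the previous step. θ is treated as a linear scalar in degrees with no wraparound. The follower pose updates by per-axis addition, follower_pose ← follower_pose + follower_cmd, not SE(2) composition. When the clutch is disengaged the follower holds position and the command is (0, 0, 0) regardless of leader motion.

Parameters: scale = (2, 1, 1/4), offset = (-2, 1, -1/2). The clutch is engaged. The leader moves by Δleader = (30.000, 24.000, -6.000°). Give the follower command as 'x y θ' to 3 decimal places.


58.000 25.000 -2.000

axis x: 2·30.000 + -2 = 58.000
axis y: 1·24.000 + 1 = 25.000
axis θ: 1/4·-6.000 + -1/2 = -2.000


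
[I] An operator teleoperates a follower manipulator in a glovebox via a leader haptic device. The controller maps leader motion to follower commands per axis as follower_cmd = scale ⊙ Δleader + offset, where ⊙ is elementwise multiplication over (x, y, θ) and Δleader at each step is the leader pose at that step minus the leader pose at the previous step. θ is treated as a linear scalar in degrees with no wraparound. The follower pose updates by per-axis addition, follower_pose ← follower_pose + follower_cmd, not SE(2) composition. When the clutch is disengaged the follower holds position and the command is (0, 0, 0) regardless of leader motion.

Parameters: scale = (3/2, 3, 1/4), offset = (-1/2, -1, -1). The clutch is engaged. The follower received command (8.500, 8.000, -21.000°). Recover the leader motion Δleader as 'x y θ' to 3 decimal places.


6.000 3.000 -80.000

axis x: (8.500 − -1/2) / (3/2) = 6.000
axis y: (8.000 − -1) / (3) = 3.000
axis θ: (-21.000 − -1) / (1/4) = -80.000


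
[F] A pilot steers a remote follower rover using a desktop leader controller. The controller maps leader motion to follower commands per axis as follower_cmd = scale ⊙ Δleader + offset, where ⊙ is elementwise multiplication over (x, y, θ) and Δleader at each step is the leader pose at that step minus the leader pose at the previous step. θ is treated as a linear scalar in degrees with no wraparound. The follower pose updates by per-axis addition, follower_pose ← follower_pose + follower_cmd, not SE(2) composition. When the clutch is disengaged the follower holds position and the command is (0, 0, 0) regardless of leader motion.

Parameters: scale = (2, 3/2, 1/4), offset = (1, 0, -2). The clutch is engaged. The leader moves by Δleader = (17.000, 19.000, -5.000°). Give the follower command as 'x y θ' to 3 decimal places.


axis x: 2·17.000 + 1 = 35.000
axis y: 3/2·19.000 + 0 = 28.500
axis θ: 1/4·-5.000 + -2 = -3.250

35.000 28.500 -3.250


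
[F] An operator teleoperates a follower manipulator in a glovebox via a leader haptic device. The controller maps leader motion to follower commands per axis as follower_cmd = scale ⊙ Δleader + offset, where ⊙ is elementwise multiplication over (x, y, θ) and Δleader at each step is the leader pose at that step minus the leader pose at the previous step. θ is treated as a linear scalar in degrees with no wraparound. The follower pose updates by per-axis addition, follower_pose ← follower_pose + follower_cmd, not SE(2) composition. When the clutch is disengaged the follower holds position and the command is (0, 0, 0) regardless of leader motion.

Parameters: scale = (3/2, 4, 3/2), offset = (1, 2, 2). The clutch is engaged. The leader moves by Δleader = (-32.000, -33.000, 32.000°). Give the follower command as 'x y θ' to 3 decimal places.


axis x: 3/2·-32.000 + 1 = -47.000
axis y: 4·-33.000 + 2 = -130.000
axis θ: 3/2·32.000 + 2 = 50.000

-47.000 -130.000 50.000


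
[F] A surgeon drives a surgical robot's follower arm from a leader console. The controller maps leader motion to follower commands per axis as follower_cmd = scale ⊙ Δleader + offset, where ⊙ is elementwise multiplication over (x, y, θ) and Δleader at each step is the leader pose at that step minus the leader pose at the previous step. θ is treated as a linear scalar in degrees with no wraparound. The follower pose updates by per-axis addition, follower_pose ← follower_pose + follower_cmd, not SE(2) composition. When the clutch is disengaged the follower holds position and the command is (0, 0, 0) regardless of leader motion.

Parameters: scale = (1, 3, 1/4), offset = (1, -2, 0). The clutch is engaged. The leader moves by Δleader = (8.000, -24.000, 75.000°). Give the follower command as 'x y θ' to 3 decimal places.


axis x: 1·8.000 + 1 = 9.000
axis y: 3·-24.000 + -2 = -74.000
axis θ: 1/4·75.000 + 0 = 18.750

9.000 -74.000 18.750


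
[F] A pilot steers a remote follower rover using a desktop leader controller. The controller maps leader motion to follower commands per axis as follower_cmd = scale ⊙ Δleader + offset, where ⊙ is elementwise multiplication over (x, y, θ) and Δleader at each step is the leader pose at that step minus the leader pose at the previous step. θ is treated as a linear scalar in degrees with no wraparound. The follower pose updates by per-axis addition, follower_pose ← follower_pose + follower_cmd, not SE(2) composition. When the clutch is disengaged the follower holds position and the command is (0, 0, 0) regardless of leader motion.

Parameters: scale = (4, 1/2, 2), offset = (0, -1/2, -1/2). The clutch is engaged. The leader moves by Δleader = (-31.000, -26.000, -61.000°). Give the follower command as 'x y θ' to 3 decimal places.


axis x: 4·-31.000 + 0 = -124.000
axis y: 1/2·-26.000 + -1/2 = -13.500
axis θ: 2·-61.000 + -1/2 = -122.500

-124.000 -13.500 -122.500


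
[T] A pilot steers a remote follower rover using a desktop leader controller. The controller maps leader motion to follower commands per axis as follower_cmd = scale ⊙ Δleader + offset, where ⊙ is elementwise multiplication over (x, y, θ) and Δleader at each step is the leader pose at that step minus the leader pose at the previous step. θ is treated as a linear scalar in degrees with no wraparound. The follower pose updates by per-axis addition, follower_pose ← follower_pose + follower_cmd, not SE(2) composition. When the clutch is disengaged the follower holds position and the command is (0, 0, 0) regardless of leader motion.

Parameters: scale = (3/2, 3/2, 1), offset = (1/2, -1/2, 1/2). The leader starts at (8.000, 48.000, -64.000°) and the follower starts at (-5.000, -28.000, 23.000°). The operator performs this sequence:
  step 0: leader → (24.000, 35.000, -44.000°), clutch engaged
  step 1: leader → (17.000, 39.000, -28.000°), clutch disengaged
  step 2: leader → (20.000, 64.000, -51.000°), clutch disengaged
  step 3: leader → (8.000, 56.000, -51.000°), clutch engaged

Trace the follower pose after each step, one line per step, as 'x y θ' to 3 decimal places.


19.500 -48.000 43.500
19.500 -48.000 43.500
19.500 -48.000 43.500
2.000 -60.500 44.000

step 0: Δleader=(16.000, -13.000, 20.000°), engaged; cmd=(24.500, -20.000, 20.500°) → follower=(19.500, -48.000, 43.500°)
step 1: Δleader=(-7.000, 4.000, 16.000°), disengaged; cmd=(0,0,0) → follower holds at (19.500, -48.000, 43.500°)
step 2: Δleader=(3.000, 25.000, -23.000°), disengaged; cmd=(0,0,0) → follower holds at (19.500, -48.000, 43.500°)
step 3: Δleader=(-12.000, -8.000, 0.000°), engaged; cmd=(-17.500, -12.500, 0.500°) → follower=(2.000, -60.500, 44.000°)


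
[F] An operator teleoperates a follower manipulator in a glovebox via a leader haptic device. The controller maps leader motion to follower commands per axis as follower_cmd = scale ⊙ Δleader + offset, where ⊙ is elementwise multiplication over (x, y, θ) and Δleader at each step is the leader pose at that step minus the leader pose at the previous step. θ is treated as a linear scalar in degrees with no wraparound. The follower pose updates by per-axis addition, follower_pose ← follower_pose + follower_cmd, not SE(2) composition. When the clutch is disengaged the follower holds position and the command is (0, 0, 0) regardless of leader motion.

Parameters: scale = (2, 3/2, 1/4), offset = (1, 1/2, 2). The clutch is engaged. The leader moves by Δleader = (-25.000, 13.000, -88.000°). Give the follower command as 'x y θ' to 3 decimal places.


-49.000 20.000 -20.000

axis x: 2·-25.000 + 1 = -49.000
axis y: 3/2·13.000 + 1/2 = 20.000
axis θ: 1/4·-88.000 + 2 = -20.000


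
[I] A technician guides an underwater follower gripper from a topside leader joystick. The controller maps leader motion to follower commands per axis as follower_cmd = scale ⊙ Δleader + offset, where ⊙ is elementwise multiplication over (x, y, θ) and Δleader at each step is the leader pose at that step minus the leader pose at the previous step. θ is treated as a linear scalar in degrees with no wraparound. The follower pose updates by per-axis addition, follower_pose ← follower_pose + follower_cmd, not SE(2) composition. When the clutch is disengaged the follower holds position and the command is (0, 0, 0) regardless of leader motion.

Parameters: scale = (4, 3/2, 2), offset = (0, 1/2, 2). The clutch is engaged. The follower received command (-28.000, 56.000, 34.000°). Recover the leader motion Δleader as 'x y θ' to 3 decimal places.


axis x: (-28.000 − 0) / (4) = -7.000
axis y: (56.000 − 1/2) / (3/2) = 37.000
axis θ: (34.000 − 2) / (2) = 16.000

-7.000 37.000 16.000


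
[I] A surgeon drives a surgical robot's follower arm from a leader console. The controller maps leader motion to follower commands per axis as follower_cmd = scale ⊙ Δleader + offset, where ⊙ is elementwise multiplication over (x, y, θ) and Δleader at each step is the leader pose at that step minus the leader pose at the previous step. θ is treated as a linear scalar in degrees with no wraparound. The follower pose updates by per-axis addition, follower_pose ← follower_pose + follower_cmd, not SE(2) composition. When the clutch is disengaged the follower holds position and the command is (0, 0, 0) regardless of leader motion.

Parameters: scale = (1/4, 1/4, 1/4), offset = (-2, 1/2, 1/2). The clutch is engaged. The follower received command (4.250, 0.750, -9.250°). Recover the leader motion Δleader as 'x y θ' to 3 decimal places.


25.000 1.000 -39.000

axis x: (4.250 − -2) / (1/4) = 25.000
axis y: (0.750 − 1/2) / (1/4) = 1.000
axis θ: (-9.250 − 1/2) / (1/4) = -39.000


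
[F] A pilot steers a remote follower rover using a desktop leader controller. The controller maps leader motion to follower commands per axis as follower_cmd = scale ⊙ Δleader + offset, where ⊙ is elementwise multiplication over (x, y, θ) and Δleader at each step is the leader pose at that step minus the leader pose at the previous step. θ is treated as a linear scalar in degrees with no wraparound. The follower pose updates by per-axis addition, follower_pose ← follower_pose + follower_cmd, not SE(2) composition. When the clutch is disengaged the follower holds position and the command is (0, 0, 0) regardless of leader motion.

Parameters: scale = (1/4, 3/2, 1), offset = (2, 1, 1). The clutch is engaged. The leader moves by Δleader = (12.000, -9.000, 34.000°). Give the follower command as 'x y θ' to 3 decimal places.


axis x: 1/4·12.000 + 2 = 5.000
axis y: 3/2·-9.000 + 1 = -12.500
axis θ: 1·34.000 + 1 = 35.000

5.000 -12.500 35.000


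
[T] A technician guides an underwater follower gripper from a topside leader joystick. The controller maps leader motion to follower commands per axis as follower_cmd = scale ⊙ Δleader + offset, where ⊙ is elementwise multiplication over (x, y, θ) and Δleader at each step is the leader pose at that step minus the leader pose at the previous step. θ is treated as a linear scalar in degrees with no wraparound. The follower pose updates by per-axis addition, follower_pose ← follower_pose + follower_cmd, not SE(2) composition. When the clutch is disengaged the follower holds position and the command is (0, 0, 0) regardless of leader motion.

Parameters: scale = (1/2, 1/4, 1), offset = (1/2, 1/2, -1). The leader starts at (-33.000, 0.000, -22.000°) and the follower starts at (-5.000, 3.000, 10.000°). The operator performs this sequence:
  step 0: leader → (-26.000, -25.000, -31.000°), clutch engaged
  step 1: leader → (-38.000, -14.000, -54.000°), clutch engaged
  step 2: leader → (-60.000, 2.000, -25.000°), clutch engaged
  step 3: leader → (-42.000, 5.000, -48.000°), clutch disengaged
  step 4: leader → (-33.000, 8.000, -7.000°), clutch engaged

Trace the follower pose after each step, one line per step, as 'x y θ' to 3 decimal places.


step 0: Δleader=(7.000, -25.000, -9.000°), engaged; cmd=(4.000, -5.750, -10.000°) → follower=(-1.000, -2.750, 0.000°)
step 1: Δleader=(-12.000, 11.000, -23.000°), engaged; cmd=(-5.500, 3.250, -24.000°) → follower=(-6.500, 0.500, -24.000°)
step 2: Δleader=(-22.000, 16.000, 29.000°), engaged; cmd=(-10.500, 4.500, 28.000°) → follower=(-17.000, 5.000, 4.000°)
step 3: Δleader=(18.000, 3.000, -23.000°), disengaged; cmd=(0,0,0) → follower holds at (-17.000, 5.000, 4.000°)
step 4: Δleader=(9.000, 3.000, 41.000°), engaged; cmd=(5.000, 1.250, 40.000°) → follower=(-12.000, 6.250, 44.000°)

-1.000 -2.750 0.000
-6.500 0.500 -24.000
-17.000 5.000 4.000
-17.000 5.000 4.000
-12.000 6.250 44.000


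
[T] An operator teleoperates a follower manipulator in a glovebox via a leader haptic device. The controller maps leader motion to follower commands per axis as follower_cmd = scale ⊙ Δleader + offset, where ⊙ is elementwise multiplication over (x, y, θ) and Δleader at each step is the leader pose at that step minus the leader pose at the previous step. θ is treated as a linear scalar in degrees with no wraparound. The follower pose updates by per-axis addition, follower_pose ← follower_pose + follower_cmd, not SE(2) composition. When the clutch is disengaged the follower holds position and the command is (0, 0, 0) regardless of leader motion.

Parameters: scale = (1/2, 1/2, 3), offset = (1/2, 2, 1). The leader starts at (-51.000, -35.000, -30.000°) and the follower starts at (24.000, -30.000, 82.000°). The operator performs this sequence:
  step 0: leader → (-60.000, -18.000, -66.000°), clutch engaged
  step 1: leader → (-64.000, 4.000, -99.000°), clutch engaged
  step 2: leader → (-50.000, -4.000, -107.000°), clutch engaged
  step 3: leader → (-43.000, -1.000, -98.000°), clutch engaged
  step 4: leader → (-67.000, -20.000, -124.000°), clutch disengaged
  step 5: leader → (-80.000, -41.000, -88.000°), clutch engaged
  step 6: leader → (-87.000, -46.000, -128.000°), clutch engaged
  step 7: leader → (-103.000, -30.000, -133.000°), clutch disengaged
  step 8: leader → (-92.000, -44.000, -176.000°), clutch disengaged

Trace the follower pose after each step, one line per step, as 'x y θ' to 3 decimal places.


20.000 -19.500 -25.000
18.500 -6.500 -123.000
26.000 -8.500 -146.000
30.000 -5.000 -118.000
30.000 -5.000 -118.000
24.000 -13.500 -9.000
21.000 -14.000 -128.000
21.000 -14.000 -128.000
21.000 -14.000 -128.000

step 0: Δleader=(-9.000, 17.000, -36.000°), engaged; cmd=(-4.000, 10.500, -107.000°) → follower=(20.000, -19.500, -25.000°)
step 1: Δleader=(-4.000, 22.000, -33.000°), engaged; cmd=(-1.500, 13.000, -98.000°) → follower=(18.500, -6.500, -123.000°)
step 2: Δleader=(14.000, -8.000, -8.000°), engaged; cmd=(7.500, -2.000, -23.000°) → follower=(26.000, -8.500, -146.000°)
step 3: Δleader=(7.000, 3.000, 9.000°), engaged; cmd=(4.000, 3.500, 28.000°) → follower=(30.000, -5.000, -118.000°)
step 4: Δleader=(-24.000, -19.000, -26.000°), disengaged; cmd=(0,0,0) → follower holds at (30.000, -5.000, -118.000°)
step 5: Δleader=(-13.000, -21.000, 36.000°), engaged; cmd=(-6.000, -8.500, 109.000°) → follower=(24.000, -13.500, -9.000°)
step 6: Δleader=(-7.000, -5.000, -40.000°), engaged; cmd=(-3.000, -0.500, -119.000°) → follower=(21.000, -14.000, -128.000°)
step 7: Δleader=(-16.000, 16.000, -5.000°), disengaged; cmd=(0,0,0) → follower holds at (21.000, -14.000, -128.000°)
step 8: Δleader=(11.000, -14.000, -43.000°), disengaged; cmd=(0,0,0) → follower holds at (21.000, -14.000, -128.000°)


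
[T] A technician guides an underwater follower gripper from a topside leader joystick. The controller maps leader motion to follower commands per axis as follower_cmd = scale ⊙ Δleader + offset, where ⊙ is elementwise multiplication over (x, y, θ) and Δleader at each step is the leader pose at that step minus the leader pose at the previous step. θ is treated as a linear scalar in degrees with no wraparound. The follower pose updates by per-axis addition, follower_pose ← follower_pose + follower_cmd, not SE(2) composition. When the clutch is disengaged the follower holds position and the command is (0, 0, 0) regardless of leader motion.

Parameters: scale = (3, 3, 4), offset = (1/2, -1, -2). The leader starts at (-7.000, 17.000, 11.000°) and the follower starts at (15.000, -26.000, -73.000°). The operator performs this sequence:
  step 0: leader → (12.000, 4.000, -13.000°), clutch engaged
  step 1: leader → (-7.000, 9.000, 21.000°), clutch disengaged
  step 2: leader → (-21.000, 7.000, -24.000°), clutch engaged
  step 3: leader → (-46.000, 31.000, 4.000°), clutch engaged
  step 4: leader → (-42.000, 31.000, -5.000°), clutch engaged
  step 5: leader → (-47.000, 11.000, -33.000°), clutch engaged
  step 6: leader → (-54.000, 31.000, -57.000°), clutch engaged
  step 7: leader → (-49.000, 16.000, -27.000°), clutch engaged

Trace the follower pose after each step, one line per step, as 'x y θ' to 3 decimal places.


72.500 -66.000 -171.000
72.500 -66.000 -171.000
31.000 -73.000 -353.000
-43.500 -2.000 -243.000
-31.000 -3.000 -281.000
-45.500 -64.000 -395.000
-66.000 -5.000 -493.000
-50.500 -51.000 -375.000

step 0: Δleader=(19.000, -13.000, -24.000°), engaged; cmd=(57.500, -40.000, -98.000°) → follower=(72.500, -66.000, -171.000°)
step 1: Δleader=(-19.000, 5.000, 34.000°), disengaged; cmd=(0,0,0) → follower holds at (72.500, -66.000, -171.000°)
step 2: Δleader=(-14.000, -2.000, -45.000°), engaged; cmd=(-41.500, -7.000, -182.000°) → follower=(31.000, -73.000, -353.000°)
step 3: Δleader=(-25.000, 24.000, 28.000°), engaged; cmd=(-74.500, 71.000, 110.000°) → follower=(-43.500, -2.000, -243.000°)
step 4: Δleader=(4.000, 0.000, -9.000°), engaged; cmd=(12.500, -1.000, -38.000°) → follower=(-31.000, -3.000, -281.000°)
step 5: Δleader=(-5.000, -20.000, -28.000°), engaged; cmd=(-14.500, -61.000, -114.000°) → follower=(-45.500, -64.000, -395.000°)
step 6: Δleader=(-7.000, 20.000, -24.000°), engaged; cmd=(-20.500, 59.000, -98.000°) → follower=(-66.000, -5.000, -493.000°)
step 7: Δleader=(5.000, -15.000, 30.000°), engaged; cmd=(15.500, -46.000, 118.000°) → follower=(-50.500, -51.000, -375.000°)


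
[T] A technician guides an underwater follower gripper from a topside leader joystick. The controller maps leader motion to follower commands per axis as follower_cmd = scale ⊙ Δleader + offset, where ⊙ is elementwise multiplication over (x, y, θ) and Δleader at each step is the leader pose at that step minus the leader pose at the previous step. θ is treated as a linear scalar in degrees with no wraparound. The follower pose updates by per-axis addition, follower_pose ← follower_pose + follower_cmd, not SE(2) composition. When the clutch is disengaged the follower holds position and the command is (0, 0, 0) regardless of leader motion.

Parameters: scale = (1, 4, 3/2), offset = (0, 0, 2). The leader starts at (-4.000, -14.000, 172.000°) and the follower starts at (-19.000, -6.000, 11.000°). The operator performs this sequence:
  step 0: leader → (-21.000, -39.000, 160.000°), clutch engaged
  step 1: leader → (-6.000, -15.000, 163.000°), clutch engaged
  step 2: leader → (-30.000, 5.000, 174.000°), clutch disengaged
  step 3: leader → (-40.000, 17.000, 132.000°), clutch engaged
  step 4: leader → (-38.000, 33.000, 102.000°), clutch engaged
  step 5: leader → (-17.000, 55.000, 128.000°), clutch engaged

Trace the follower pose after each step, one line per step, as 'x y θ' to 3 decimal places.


-36.000 -106.000 -5.000
-21.000 -10.000 1.500
-21.000 -10.000 1.500
-31.000 38.000 -59.500
-29.000 102.000 -102.500
-8.000 190.000 -61.500

step 0: Δleader=(-17.000, -25.000, -12.000°), engaged; cmd=(-17.000, -100.000, -16.000°) → follower=(-36.000, -106.000, -5.000°)
step 1: Δleader=(15.000, 24.000, 3.000°), engaged; cmd=(15.000, 96.000, 6.500°) → follower=(-21.000, -10.000, 1.500°)
step 2: Δleader=(-24.000, 20.000, 11.000°), disengaged; cmd=(0,0,0) → follower holds at (-21.000, -10.000, 1.500°)
step 3: Δleader=(-10.000, 12.000, -42.000°), engaged; cmd=(-10.000, 48.000, -61.000°) → follower=(-31.000, 38.000, -59.500°)
step 4: Δleader=(2.000, 16.000, -30.000°), engaged; cmd=(2.000, 64.000, -43.000°) → follower=(-29.000, 102.000, -102.500°)
step 5: Δleader=(21.000, 22.000, 26.000°), engaged; cmd=(21.000, 88.000, 41.000°) → follower=(-8.000, 190.000, -61.500°)


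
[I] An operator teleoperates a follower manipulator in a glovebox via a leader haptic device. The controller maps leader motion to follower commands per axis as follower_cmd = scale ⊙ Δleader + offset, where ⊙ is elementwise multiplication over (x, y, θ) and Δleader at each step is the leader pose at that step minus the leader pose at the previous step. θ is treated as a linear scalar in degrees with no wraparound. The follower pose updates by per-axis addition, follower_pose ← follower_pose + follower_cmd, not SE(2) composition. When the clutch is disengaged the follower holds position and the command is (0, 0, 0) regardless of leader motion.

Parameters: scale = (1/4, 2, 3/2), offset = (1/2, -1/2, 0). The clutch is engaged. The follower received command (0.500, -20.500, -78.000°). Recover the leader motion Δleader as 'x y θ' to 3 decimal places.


axis x: (0.500 − 1/2) / (1/4) = 0.000
axis y: (-20.500 − -1/2) / (2) = -10.000
axis θ: (-78.000 − 0) / (3/2) = -52.000

0.000 -10.000 -52.000


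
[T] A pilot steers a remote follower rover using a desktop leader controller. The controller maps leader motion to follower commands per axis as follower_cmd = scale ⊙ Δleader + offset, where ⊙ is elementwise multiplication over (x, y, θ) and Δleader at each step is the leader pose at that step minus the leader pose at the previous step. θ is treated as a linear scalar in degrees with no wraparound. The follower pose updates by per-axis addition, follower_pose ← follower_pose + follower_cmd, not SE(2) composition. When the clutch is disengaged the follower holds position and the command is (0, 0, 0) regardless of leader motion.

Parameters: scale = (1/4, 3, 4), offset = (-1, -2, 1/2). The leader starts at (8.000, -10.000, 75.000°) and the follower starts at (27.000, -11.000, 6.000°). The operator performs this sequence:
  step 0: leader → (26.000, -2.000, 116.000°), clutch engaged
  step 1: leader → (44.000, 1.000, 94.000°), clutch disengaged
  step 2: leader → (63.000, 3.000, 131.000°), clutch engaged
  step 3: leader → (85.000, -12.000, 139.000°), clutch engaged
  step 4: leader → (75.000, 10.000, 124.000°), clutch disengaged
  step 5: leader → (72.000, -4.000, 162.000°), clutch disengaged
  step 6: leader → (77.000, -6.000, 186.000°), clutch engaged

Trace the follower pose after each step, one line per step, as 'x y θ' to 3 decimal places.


step 0: Δleader=(18.000, 8.000, 41.000°), engaged; cmd=(3.500, 22.000, 164.500°) → follower=(30.500, 11.000, 170.500°)
step 1: Δleader=(18.000, 3.000, -22.000°), disengaged; cmd=(0,0,0) → follower holds at (30.500, 11.000, 170.500°)
step 2: Δleader=(19.000, 2.000, 37.000°), engaged; cmd=(3.750, 4.000, 148.500°) → follower=(34.250, 15.000, 319.000°)
step 3: Δleader=(22.000, -15.000, 8.000°), engaged; cmd=(4.500, -47.000, 32.500°) → follower=(38.750, -32.000, 351.500°)
step 4: Δleader=(-10.000, 22.000, -15.000°), disengaged; cmd=(0,0,0) → follower holds at (38.750, -32.000, 351.500°)
step 5: Δleader=(-3.000, -14.000, 38.000°), disengaged; cmd=(0,0,0) → follower holds at (38.750, -32.000, 351.500°)
step 6: Δleader=(5.000, -2.000, 24.000°), engaged; cmd=(0.250, -8.000, 96.500°) → follower=(39.000, -40.000, 448.000°)

30.500 11.000 170.500
30.500 11.000 170.500
34.250 15.000 319.000
38.750 -32.000 351.500
38.750 -32.000 351.500
38.750 -32.000 351.500
39.000 -40.000 448.000


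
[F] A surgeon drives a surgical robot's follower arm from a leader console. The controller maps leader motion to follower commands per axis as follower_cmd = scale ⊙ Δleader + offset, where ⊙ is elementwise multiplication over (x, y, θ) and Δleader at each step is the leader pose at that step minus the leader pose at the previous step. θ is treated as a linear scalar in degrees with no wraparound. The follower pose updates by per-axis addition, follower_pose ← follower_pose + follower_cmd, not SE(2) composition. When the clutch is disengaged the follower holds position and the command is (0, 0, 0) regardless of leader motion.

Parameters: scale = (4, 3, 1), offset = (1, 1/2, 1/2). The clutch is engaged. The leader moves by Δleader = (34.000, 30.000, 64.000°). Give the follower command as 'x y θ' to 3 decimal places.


137.000 90.500 64.500

axis x: 4·34.000 + 1 = 137.000
axis y: 3·30.000 + 1/2 = 90.500
axis θ: 1·64.000 + 1/2 = 64.500


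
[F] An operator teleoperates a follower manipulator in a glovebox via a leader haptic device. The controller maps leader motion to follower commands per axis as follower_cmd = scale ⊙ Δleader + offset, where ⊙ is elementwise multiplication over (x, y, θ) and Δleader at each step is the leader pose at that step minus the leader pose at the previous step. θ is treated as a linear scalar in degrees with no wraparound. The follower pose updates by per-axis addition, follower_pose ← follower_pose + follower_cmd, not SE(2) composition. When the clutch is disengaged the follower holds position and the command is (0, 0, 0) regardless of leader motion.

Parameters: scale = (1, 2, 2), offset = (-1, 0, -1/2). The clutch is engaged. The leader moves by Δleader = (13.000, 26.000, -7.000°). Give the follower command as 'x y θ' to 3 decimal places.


12.000 52.000 -14.500

axis x: 1·13.000 + -1 = 12.000
axis y: 2·26.000 + 0 = 52.000
axis θ: 2·-7.000 + -1/2 = -14.500


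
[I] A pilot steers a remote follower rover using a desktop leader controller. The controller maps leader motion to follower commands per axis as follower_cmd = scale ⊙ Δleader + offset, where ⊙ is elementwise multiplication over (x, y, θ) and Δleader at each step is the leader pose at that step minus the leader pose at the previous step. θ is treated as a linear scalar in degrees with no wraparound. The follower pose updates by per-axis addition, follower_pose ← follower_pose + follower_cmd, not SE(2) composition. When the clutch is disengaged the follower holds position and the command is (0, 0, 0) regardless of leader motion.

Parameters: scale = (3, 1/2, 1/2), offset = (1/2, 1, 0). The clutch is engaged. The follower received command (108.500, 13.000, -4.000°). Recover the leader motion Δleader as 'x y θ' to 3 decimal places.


36.000 24.000 -8.000

axis x: (108.500 − 1/2) / (3) = 36.000
axis y: (13.000 − 1) / (1/2) = 24.000
axis θ: (-4.000 − 0) / (1/2) = -8.000
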